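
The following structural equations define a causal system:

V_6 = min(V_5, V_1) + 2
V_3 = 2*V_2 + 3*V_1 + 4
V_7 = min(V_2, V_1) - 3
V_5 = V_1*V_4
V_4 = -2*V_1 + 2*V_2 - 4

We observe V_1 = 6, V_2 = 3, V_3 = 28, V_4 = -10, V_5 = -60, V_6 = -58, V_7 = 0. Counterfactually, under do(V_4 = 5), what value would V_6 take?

8

Under do(V_4=5), the mechanism V_4 = -2*V_1 + 2*V_2 - 4 is discarded; V_4 is fixed at 5.
V_5 = V_1*V_4  [with V_1=6, V_4=5]  = 30
V_6 = min(V_5, V_1) + 2  [with V_5=30, V_1=6]  = 8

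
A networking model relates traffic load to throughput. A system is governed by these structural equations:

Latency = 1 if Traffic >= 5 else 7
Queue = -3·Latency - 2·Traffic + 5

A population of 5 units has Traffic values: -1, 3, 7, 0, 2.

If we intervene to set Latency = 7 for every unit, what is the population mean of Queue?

do(Latency=7) breaks Latency's dependence on Traffic. With Latency=7 fixed, Queue across the units is -14, -22, -30, -16, -20, mean -20.4.

-20.4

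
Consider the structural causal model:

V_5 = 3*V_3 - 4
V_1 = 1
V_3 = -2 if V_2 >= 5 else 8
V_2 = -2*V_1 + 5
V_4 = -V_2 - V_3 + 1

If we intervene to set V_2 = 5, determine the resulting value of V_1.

Under do(V_2=5), the mechanism V_2 = -2*V_1 + 5 is discarded; V_2 is fixed at 5.
V_1 is not downstream of the intervention, so its value is determined by the original equations.

1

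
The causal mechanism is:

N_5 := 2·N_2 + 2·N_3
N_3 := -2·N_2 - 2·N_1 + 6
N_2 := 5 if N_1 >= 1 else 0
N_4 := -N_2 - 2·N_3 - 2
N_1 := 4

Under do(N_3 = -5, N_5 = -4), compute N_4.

3

The joint intervention fixes N_3 = -5, N_5 = -4, removing each variable's own equation.
N_2 = 5 if N_1 >= 1 else 0  [with N_1=4]  = 5
N_4 = -N_2 - 2·N_3 - 2  [with N_2=5, N_3=-5]  = 3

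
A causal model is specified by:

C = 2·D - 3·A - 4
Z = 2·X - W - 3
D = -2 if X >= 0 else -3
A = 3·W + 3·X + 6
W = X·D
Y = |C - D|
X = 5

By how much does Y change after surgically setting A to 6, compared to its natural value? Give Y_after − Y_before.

The intervention breaks the incoming arrows to A: A = 3·W + 3·X + 6 no longer applies, and A = 6.
D = -2 if X >= 0 else -3  [with X=5]  = -2
C = 2·D - 3·A - 4  [with D=-2, A=6]  = -26
Y = |C - D|  [with C=-26, D=-2]  = 24
Without intervention: D = -2 if X >= 0 else -3  [with X=5]  = -2; W = X·D  [with X=5, D=-2]  = -10; A = 3·W + 3·X + 6  [with W=-10, X=5]  = -9; C = 2·D - 3·A - 4  [with D=-2, A=-9]  = 19; Y = |C - D|  [with C=19, D=-2]  = 21.
Change = 24 − 21 = 3.

3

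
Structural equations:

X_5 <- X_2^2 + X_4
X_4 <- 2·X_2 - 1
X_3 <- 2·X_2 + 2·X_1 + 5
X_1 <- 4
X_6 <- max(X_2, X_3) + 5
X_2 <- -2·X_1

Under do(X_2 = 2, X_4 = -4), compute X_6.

22

The joint intervention fixes X_2 = 2, X_4 = -4, removing each variable's own equation.
X_3 = 2·X_2 + 2·X_1 + 5  [with X_2=2, X_1=4]  = 17
X_6 = max(X_2, X_3) + 5  [with X_2=2, X_3=17]  = 22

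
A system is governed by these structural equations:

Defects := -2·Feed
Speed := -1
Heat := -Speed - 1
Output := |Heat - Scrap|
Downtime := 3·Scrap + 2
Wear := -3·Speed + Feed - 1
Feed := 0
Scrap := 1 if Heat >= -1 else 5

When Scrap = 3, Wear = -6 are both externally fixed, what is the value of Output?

3

Under do(Scrap = 3, Wear = -6), each intervened variable's structural equation is replaced by its fixed value.
Heat = -Speed - 1  [with Speed=-1]  = 0
Output = |Heat - Scrap|  [with Heat=0, Scrap=3]  = 3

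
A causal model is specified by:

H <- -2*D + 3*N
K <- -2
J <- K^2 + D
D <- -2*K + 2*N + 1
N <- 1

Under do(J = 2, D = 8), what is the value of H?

-13

The joint intervention fixes J = 2, D = 8, removing each variable's own equation.
H = -2*D + 3*N  [with D=8, N=1]  = -13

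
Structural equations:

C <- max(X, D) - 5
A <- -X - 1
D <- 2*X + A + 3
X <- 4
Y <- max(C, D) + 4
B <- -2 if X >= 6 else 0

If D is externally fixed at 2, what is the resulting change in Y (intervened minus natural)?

do(D=2) replaces the equation D <- 2*X + A + 3 with the constant D = 2.
C = max(X, D) - 5  [with X=4, D=2]  = -1
Y = max(C, D) + 4  [with C=-1, D=2]  = 6
Without intervention: A = -X - 1  [with X=4]  = -5; D = 2*X + A + 3  [with X=4, A=-5]  = 6; C = max(X, D) - 5  [with X=4, D=6]  = 1; Y = max(C, D) + 4  [with C=1, D=6]  = 10.
Change = 6 − 10 = -4.

-4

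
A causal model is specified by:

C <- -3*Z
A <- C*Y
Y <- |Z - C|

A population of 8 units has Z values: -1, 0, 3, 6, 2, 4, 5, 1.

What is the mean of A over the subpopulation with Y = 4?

0

Conditioning on Y=4 selects the 2 unit(s) with Z ∈ {-1, 1}. Their A values: 12, -12. Mean = 0.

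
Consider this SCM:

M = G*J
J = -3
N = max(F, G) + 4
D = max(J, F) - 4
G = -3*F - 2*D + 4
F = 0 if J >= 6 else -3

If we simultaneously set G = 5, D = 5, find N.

The joint intervention fixes G = 5, D = 5, removing each variable's own equation.
F = 0 if J >= 6 else -3  [with J=-3]  = -3
N = max(F, G) + 4  [with F=-3, G=5]  = 9

9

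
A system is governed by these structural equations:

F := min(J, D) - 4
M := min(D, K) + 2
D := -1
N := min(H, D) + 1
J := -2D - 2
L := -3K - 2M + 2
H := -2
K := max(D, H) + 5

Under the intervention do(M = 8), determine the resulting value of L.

-26

Under do(M=8), the mechanism M := min(D, K) + 2 is discarded; M is fixed at 8.
K = max(D, H) + 5  [with D=-1, H=-2]  = 4
L = -3K - 2M + 2  [with K=4, M=8]  = -26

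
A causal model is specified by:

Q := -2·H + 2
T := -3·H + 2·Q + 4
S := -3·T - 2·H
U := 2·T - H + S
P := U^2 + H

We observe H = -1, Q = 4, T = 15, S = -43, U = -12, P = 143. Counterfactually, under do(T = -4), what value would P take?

The intervention breaks the incoming arrows to T: T := -3·H + 2·Q + 4 no longer applies, and T = -4.
S = -3·T - 2·H  [with T=-4, H=-1]  = 14
U = 2·T - H + S  [with T=-4, H=-1, S=14]  = 7
P = U^2 + H  [with U=7, H=-1]  = 48

48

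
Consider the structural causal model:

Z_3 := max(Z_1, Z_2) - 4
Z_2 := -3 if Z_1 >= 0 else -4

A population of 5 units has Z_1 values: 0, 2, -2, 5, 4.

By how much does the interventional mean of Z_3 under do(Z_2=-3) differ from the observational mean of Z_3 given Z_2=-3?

do(Z_2=-3) breaks Z_2's dependence on Z_1. With Z_2=-3 fixed, Z_3 across the units is -4, -2, -6, 1, 0, mean -2.2.
Conditioning on Z_2=-3 selects the 4 unit(s) with Z_1 ∈ {0, 2, 5, 4}. Their Z_3 values: -4, -2, 1, 0. Mean = -1.25.
Difference = -2.2 − (-1.25) = -0.95.

-0.95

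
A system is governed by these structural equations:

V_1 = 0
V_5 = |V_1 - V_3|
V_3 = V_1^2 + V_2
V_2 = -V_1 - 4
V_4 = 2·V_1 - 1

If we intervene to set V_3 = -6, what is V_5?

6

do(V_3=-6) replaces the equation V_3 = V_1^2 + V_2 with the constant V_3 = -6.
V_5 = |V_1 - V_3|  [with V_1=0, V_3=-6]  = 6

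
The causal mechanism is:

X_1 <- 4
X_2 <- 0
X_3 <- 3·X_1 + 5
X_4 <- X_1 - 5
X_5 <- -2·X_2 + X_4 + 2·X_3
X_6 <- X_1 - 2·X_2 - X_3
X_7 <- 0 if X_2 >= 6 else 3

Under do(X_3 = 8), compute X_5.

do(X_3=8) replaces the equation X_3 <- 3·X_1 + 5 with the constant X_3 = 8.
X_4 = X_1 - 5  [with X_1=4]  = -1
X_5 = -2·X_2 + X_4 + 2·X_3  [with X_2=0, X_4=-1, X_3=8]  = 15

15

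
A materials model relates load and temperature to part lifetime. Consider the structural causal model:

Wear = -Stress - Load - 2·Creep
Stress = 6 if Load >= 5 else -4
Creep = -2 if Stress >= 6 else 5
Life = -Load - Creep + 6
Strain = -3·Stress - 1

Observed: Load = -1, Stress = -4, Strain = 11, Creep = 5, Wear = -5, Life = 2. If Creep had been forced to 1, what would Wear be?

3

Intervening sets Creep = 1 and removes its equation (Creep = -2 if Stress >= 6 else 5).
Stress = 6 if Load >= 5 else -4  [with Load=-1]  = -4
Wear = -Stress - Load - 2·Creep  [with Stress=-4, Load=-1, Creep=1]  = 3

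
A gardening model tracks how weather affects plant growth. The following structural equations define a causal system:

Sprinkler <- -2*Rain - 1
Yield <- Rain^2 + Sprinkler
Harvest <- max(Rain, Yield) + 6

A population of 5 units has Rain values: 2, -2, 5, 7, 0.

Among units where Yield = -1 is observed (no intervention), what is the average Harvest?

Observing Yield=-1 restricts to units where Yield's equation naturally yields -1: Rain ∈ {2, 0}. In that subpopulation Harvest = 8, 6, mean 7.

7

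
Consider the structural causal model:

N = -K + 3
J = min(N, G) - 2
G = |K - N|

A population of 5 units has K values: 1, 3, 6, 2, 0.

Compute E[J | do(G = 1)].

-2

do(G=1) breaks G's dependence on K. With G=1 fixed, J across the units is -1, -2, -5, -1, -1, mean -2.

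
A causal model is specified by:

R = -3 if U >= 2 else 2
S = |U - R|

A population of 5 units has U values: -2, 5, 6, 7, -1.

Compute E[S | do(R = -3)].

6

Every unit gets R=-3 under the intervention. S values become 1, 8, 9, 10, 2; E[S|do(R=-3)] = 6.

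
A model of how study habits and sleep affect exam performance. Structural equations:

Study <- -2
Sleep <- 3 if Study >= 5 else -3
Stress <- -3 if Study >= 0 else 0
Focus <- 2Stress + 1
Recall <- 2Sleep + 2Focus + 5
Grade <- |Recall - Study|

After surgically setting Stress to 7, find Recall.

29

do(Stress=7) replaces the equation Stress <- -3 if Study >= 0 else 0 with the constant Stress = 7.
Sleep = 3 if Study >= 5 else -3  [with Study=-2]  = -3
Focus = 2Stress + 1  [with Stress=7]  = 15
Recall = 2Sleep + 2Focus + 5  [with Sleep=-3, Focus=15]  = 29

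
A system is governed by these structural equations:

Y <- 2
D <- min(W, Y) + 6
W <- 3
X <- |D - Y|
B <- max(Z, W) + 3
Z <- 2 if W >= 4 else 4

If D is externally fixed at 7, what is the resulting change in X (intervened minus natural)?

The intervention breaks the incoming arrows to D: D <- min(W, Y) + 6 no longer applies, and D = 7.
X = |D - Y|  [with D=7, Y=2]  = 5
Without intervention: D = min(W, Y) + 6  [with W=3, Y=2]  = 8; X = |D - Y|  [with D=8, Y=2]  = 6.
Change = 5 − 6 = -1.

-1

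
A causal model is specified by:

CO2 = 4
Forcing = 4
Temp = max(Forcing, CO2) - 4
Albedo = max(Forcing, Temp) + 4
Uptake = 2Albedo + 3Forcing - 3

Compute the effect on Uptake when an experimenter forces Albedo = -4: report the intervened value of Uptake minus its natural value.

Intervening sets Albedo = -4 and removes its equation (Albedo = max(Forcing, Temp) + 4).
Uptake = 2Albedo + 3Forcing - 3  [with Albedo=-4, Forcing=4]  = 1
Without intervention: Temp = max(Forcing, CO2) - 4  [with Forcing=4, CO2=4]  = 0; Albedo = max(Forcing, Temp) + 4  [with Forcing=4, Temp=0]  = 8; Uptake = 2Albedo + 3Forcing - 3  [with Albedo=8, Forcing=4]  = 25.
Change = 1 − 25 = -24.

-24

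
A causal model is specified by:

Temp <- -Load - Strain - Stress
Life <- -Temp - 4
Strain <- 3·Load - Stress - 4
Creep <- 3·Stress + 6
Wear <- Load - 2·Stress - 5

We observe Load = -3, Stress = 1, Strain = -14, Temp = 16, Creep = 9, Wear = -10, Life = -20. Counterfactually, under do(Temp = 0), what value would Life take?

-4

The intervention breaks the incoming arrows to Temp: Temp <- -Load - Strain - Stress no longer applies, and Temp = 0.
Life = -Temp - 4  [with Temp=0]  = -4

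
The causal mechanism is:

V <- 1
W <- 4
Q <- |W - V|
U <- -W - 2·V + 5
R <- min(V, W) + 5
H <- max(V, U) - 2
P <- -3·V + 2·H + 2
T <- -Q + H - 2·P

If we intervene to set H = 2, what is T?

-7

Intervening sets H = 2 and removes its equation (H <- max(V, U) - 2).
Q = |W - V|  [with W=4, V=1]  = 3
P = -3·V + 2·H + 2  [with V=1, H=2]  = 3
T = -Q + H - 2·P  [with Q=3, H=2, P=3]  = -7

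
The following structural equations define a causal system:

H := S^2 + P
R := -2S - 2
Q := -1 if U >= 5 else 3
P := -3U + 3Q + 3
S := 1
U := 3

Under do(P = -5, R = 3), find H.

The joint intervention fixes P = -5, R = 3, removing each variable's own equation.
H = S^2 + P  [with S=1, P=-5]  = -4

-4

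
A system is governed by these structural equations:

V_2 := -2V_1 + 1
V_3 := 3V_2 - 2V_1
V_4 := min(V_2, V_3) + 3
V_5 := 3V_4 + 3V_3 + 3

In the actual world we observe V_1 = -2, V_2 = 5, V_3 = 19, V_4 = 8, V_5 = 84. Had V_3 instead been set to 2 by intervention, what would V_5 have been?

do(V_3=2) replaces the equation V_3 := 3V_2 - 2V_1 with the constant V_3 = 2.
V_2 = -2V_1 + 1  [with V_1=-2]  = 5
V_4 = min(V_2, V_3) + 3  [with V_2=5, V_3=2]  = 5
V_5 = 3V_4 + 3V_3 + 3  [with V_4=5, V_3=2]  = 24

24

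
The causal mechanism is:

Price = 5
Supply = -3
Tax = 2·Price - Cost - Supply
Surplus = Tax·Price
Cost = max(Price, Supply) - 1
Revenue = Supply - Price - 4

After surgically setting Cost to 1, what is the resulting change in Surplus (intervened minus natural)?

15

The intervention breaks the incoming arrows to Cost: Cost = max(Price, Supply) - 1 no longer applies, and Cost = 1.
Tax = 2·Price - Cost - Supply  [with Price=5, Cost=1, Supply=-3]  = 12
Surplus = Tax·Price  [with Tax=12, Price=5]  = 60
Without intervention: Cost = max(Price, Supply) - 1  [with Price=5, Supply=-3]  = 4; Tax = 2·Price - Cost - Supply  [with Price=5, Cost=4, Supply=-3]  = 9; Surplus = Tax·Price  [with Tax=9, Price=5]  = 45.
Change = 60 − 45 = 15.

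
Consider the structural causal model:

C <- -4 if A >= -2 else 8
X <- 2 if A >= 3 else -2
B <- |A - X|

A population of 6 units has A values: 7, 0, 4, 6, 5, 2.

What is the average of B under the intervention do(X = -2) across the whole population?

6

The intervention sets X=-2 in all 6 units regardless of A. Recomputing B per unit gives 9, 2, 6, 8, 7, 4; average 6.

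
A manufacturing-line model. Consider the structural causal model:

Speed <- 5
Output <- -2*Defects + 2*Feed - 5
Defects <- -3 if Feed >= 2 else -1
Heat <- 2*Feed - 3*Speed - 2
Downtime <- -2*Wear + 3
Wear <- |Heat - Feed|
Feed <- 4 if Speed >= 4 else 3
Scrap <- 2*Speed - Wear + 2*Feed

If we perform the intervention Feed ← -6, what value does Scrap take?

-25

Under do(Feed=-6), the mechanism Feed <- 4 if Speed >= 4 else 3 is discarded; Feed is fixed at -6.
Heat = 2*Feed - 3*Speed - 2  [with Feed=-6, Speed=5]  = -29
Wear = |Heat - Feed|  [with Heat=-29, Feed=-6]  = 23
Scrap = 2*Speed - Wear + 2*Feed  [with Speed=5, Wear=23, Feed=-6]  = -25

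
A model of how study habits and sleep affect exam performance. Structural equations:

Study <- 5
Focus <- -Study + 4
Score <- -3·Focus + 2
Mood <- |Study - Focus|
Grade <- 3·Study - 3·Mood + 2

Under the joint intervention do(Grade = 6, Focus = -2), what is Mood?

7

Setting Grade = 6, Focus = -2 by intervention discards those variables' equations.
Mood = |Study - Focus|  [with Study=5, Focus=-2]  = 7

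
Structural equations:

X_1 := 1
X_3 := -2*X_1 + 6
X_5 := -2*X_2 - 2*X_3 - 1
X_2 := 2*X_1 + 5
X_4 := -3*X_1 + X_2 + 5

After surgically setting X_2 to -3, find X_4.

-1

Under do(X_2=-3), the mechanism X_2 := 2*X_1 + 5 is discarded; X_2 is fixed at -3.
X_4 = -3*X_1 + X_2 + 5  [with X_1=1, X_2=-3]  = -1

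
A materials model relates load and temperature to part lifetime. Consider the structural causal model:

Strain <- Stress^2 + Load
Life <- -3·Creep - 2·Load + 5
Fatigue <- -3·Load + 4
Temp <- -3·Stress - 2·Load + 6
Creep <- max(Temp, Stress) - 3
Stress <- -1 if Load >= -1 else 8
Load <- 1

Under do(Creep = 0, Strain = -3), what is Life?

The joint intervention fixes Creep = 0, Strain = -3, removing each variable's own equation.
Life = -3·Creep - 2·Load + 5  [with Creep=0, Load=1]  = 3

3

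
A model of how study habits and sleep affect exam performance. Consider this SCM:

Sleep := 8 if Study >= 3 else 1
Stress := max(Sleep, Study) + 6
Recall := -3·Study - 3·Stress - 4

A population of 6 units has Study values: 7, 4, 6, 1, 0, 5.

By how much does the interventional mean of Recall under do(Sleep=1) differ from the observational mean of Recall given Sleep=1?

-19

Every unit gets Sleep=1 under the intervention. Recall values become -64, -46, -58, -28, -25, -52; E[Recall|do(Sleep=1)] = -45.5.
Conditioning on Sleep=1 selects the 2 unit(s) with Study ∈ {1, 0}. Their Recall values: -28, -25. Mean = -26.5.
Difference = -45.5 − (-26.5) = -19.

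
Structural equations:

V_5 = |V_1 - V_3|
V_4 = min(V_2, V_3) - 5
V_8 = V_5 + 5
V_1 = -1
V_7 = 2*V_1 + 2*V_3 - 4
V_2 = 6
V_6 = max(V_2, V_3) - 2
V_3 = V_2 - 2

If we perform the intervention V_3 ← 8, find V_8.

14

The intervention breaks the incoming arrows to V_3: V_3 = V_2 - 2 no longer applies, and V_3 = 8.
V_5 = |V_1 - V_3|  [with V_1=-1, V_3=8]  = 9
V_8 = V_5 + 5  [with V_5=9]  = 14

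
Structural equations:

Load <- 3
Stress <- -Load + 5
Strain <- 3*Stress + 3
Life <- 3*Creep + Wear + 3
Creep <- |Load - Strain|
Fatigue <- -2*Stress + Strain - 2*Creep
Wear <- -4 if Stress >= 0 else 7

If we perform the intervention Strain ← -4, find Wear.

do(Strain=-4) replaces the equation Strain <- 3*Stress + 3 with the constant Strain = -4.
Wear is not downstream of the intervention, so its value is determined by the original equations.
Stress = -Load + 5  [with Load=3]  = 2
Wear = -4 if Stress >= 0 else 7  [with Stress=2]  = -4

-4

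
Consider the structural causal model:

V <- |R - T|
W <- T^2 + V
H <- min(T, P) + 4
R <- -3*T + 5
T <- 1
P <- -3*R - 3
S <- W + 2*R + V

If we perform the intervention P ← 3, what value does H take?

The intervention breaks the incoming arrows to P: P <- -3*R - 3 no longer applies, and P = 3.
H = min(T, P) + 4  [with T=1, P=3]  = 5

5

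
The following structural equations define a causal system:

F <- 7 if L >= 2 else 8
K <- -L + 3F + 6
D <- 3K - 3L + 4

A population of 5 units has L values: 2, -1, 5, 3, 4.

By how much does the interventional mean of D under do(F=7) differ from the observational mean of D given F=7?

5.4

Under do(F=7), F's equation is replaced by F=7 for every unit. Per-unit D: 73, 91, 55, 67, 61. Mean = 69.4.
E[D|F=7] averages over only the 4 units with F=7 (L = 2, 5, 3, 4): D = 73, 55, 67, 61, mean 64.
Difference = 69.4 − 64 = 5.4.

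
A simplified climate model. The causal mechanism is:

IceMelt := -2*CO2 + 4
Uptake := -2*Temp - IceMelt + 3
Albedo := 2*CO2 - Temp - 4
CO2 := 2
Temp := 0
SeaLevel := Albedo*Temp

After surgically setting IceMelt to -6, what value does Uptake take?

9

The intervention breaks the incoming arrows to IceMelt: IceMelt := -2*CO2 + 4 no longer applies, and IceMelt = -6.
Uptake = -2*Temp - IceMelt + 3  [with Temp=0, IceMelt=-6]  = 9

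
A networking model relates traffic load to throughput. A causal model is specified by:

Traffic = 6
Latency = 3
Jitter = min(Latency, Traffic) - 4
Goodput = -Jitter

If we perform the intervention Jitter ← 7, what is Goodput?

-7

The intervention breaks the incoming arrows to Jitter: Jitter = min(Latency, Traffic) - 4 no longer applies, and Jitter = 7.
Goodput = -Jitter  [with Jitter=7]  = -7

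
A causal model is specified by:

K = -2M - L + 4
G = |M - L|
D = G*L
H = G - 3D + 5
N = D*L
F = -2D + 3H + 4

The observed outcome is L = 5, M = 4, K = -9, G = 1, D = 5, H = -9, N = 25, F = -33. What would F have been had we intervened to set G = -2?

123

do(G=-2) replaces the equation G = |M - L| with the constant G = -2.
D = G*L  [with G=-2, L=5]  = -10
H = G - 3D + 5  [with G=-2, D=-10]  = 33
F = -2D + 3H + 4  [with D=-10, H=33]  = 123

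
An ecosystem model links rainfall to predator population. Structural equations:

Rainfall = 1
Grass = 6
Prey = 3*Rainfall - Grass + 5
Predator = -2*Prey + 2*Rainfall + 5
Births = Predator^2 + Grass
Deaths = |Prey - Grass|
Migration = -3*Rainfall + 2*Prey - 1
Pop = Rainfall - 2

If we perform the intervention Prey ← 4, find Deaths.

The intervention breaks the incoming arrows to Prey: Prey = 3*Rainfall - Grass + 5 no longer applies, and Prey = 4.
Deaths = |Prey - Grass|  [with Prey=4, Grass=6]  = 2

2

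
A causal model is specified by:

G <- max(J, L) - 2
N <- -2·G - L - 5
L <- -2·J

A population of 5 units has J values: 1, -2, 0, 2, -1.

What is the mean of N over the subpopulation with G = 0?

-4

E[N|G=0] averages over only the 2 units with G=0 (J = 2, -1): N = -1, -7, mean -4.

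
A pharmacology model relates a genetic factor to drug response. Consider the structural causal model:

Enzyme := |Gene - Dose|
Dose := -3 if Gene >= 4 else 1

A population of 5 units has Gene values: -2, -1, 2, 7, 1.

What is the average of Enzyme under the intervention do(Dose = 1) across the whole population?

Under do(Dose=1), Dose's equation is replaced by Dose=1 for every unit. Per-unit Enzyme: 3, 2, 1, 6, 0. Mean = 2.4.

2.4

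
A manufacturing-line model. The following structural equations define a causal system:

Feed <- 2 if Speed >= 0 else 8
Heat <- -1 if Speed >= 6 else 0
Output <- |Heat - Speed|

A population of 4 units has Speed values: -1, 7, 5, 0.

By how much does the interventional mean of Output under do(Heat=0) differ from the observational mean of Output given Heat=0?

1.25

Every unit gets Heat=0 under the intervention. Output values become 1, 7, 5, 0; E[Output|do(Heat=0)] = 3.25.
E[Output|Heat=0] averages over only the 3 units with Heat=0 (Speed = -1, 5, 0): Output = 1, 5, 0, mean 2.
Difference = 3.25 − 2 = 1.25.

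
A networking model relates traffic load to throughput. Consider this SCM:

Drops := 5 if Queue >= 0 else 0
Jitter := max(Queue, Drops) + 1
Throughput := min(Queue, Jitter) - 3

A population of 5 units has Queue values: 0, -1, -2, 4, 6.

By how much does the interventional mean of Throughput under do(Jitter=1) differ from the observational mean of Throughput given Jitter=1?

The intervention sets Jitter=1 in all 5 units regardless of Queue. Recomputing Throughput per unit gives -3, -4, -5, -2, -2; average -3.2.
Conditioning on Jitter=1 selects the 2 unit(s) with Queue ∈ {-1, -2}. Their Throughput values: -4, -5. Mean = -4.5.
Difference = -3.2 − (-4.5) = 1.3.

1.3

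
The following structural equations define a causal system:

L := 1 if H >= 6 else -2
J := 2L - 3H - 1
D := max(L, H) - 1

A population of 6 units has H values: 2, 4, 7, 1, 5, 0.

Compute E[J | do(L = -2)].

-14.5

Every unit gets L=-2 under the intervention. J values become -11, -17, -26, -8, -20, -5; E[J|do(L=-2)] = -14.5.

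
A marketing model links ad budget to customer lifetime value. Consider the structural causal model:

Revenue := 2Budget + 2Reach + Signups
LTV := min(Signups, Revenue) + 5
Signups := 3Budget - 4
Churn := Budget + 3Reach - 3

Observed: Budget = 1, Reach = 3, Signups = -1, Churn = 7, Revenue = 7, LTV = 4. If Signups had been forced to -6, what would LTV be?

The intervention breaks the incoming arrows to Signups: Signups := 3Budget - 4 no longer applies, and Signups = -6.
Revenue = 2Budget + 2Reach + Signups  [with Budget=1, Reach=3, Signups=-6]  = 2
LTV = min(Signups, Revenue) + 5  [with Signups=-6, Revenue=2]  = -1

-1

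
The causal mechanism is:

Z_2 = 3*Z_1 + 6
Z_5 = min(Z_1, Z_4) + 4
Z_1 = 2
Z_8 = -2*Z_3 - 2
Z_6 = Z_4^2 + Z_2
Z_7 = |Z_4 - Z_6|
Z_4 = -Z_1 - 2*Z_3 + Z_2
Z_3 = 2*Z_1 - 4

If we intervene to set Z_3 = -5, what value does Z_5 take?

6

do(Z_3=-5) replaces the equation Z_3 = 2*Z_1 - 4 with the constant Z_3 = -5.
Z_2 = 3*Z_1 + 6  [with Z_1=2]  = 12
Z_4 = -Z_1 - 2*Z_3 + Z_2  [with Z_1=2, Z_3=-5, Z_2=12]  = 20
Z_5 = min(Z_1, Z_4) + 4  [with Z_1=2, Z_4=20]  = 6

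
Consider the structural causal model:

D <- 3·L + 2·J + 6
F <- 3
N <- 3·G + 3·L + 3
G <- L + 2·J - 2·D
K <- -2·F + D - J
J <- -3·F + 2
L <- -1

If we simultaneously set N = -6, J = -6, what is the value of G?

Setting N = -6, J = -6 by intervention discards those variables' equations.
D = 3·L + 2·J + 6  [with L=-1, J=-6]  = -9
G = L + 2·J - 2·D  [with L=-1, J=-6, D=-9]  = 5

5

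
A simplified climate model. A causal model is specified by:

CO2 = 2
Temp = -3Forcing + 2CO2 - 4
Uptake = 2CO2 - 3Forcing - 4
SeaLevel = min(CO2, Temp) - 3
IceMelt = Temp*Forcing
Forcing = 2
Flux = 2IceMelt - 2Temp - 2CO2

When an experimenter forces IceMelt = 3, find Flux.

Under do(IceMelt=3), the mechanism IceMelt = Temp*Forcing is discarded; IceMelt is fixed at 3.
Temp = -3Forcing + 2CO2 - 4  [with Forcing=2, CO2=2]  = -6
Flux = 2IceMelt - 2Temp - 2CO2  [with IceMelt=3, Temp=-6, CO2=2]  = 14

14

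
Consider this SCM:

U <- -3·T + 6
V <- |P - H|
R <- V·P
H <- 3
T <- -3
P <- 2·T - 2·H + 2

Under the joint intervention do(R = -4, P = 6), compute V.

3

Under do(R = -4, P = 6), each intervened variable's structural equation is replaced by its fixed value.
V = |P - H|  [with P=6, H=3]  = 3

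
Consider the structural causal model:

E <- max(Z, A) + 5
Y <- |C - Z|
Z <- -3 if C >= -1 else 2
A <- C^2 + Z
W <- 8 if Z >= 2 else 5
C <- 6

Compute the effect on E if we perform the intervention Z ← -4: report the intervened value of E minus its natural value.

-1

Under do(Z=-4), the mechanism Z <- -3 if C >= -1 else 2 is discarded; Z is fixed at -4.
A = C^2 + Z  [with C=6, Z=-4]  = 32
E = max(Z, A) + 5  [with Z=-4, A=32]  = 37
Without intervention: Z = -3 if C >= -1 else 2  [with C=6]  = -3; A = C^2 + Z  [with C=6, Z=-3]  = 33; E = max(Z, A) + 5  [with Z=-3, A=33]  = 38.
Change = 37 − 38 = -1.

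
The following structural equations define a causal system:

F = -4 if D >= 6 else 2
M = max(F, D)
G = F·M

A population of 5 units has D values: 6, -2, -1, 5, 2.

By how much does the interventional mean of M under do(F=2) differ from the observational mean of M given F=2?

Under do(F=2), F's equation is replaced by F=2 for every unit. Per-unit M: 6, 2, 2, 5, 2. Mean = 3.4.
Conditioning on F=2 selects the 4 unit(s) with D ∈ {-2, -1, 5, 2}. Their M values: 2, 2, 5, 2. Mean = 2.75.
Difference = 3.4 − 2.75 = 0.65.

0.65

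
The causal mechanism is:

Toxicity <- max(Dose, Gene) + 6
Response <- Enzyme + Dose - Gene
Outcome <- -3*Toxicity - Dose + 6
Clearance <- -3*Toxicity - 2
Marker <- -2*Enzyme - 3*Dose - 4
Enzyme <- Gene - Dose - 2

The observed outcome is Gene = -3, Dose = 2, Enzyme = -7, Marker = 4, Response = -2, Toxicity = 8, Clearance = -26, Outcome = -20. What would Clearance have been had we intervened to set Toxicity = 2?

Intervening sets Toxicity = 2 and removes its equation (Toxicity <- max(Dose, Gene) + 6).
Clearance = -3*Toxicity - 2  [with Toxicity=2]  = -8

-8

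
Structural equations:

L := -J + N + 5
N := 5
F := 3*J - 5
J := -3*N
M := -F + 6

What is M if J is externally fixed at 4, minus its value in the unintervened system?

do(J=4) replaces the equation J := -3*N with the constant J = 4.
F = 3*J - 5  [with J=4]  = 7
M = -F + 6  [with F=7]  = -1
Without intervention: J = -3*N  [with N=5]  = -15; F = 3*J - 5  [with J=-15]  = -50; M = -F + 6  [with F=-50]  = 56.
Change = -1 − 56 = -57.

-57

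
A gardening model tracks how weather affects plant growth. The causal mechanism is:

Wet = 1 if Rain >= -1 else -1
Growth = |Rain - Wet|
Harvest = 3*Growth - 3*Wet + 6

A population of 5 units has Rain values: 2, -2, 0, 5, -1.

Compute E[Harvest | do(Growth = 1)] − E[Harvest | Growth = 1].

-0.8

do(Growth=1) breaks Growth's dependence on Rain. With Growth=1 fixed, Harvest across the units is 6, 12, 6, 6, 6, mean 7.2.
E[Harvest|Growth=1] averages over only the 3 units with Growth=1 (Rain = 2, -2, 0): Harvest = 6, 12, 6, mean 8.
Difference = 7.2 − 8 = -0.8.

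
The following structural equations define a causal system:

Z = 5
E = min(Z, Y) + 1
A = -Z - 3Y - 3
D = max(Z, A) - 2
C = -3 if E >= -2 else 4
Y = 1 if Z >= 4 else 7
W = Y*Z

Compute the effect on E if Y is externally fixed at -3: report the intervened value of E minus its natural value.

-4

Under do(Y=-3), the mechanism Y = 1 if Z >= 4 else 7 is discarded; Y is fixed at -3.
E = min(Z, Y) + 1  [with Z=5, Y=-3]  = -2
Without intervention: Y = 1 if Z >= 4 else 7  [with Z=5]  = 1; E = min(Z, Y) + 1  [with Z=5, Y=1]  = 2.
Change = -2 − 2 = -4.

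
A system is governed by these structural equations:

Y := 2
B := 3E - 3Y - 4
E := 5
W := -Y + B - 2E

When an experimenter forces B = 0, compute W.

The intervention breaks the incoming arrows to B: B := 3E - 3Y - 4 no longer applies, and B = 0.
W = -Y + B - 2E  [with Y=2, B=0, E=5]  = -12

-12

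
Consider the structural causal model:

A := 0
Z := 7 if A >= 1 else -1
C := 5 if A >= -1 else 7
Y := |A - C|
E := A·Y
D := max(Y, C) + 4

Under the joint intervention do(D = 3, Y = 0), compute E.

The joint intervention fixes D = 3, Y = 0, removing each variable's own equation.
E = A·Y  [with A=0, Y=0]  = 0

0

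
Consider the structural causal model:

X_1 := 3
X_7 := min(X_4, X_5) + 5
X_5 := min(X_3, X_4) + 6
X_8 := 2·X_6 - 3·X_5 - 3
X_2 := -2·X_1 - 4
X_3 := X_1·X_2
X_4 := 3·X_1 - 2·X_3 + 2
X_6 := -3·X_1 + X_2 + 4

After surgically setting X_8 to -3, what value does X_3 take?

-30

Under do(X_8=-3), the mechanism X_8 := 2·X_6 - 3·X_5 - 3 is discarded; X_8 is fixed at -3.
No directed path runs from X_8 to X_3, so X_3 keeps its natural value.
X_2 = -2·X_1 - 4  [with X_1=3]  = -10
X_3 = X_1·X_2  [with X_1=3, X_2=-10]  = -30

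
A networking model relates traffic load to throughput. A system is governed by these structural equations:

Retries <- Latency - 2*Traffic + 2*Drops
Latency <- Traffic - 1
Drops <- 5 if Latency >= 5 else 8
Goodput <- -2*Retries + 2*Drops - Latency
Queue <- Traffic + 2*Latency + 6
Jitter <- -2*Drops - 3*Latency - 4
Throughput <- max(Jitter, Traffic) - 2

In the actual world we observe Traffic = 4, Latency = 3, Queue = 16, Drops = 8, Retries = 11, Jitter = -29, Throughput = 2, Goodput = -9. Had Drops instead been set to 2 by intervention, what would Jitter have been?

Under do(Drops=2), the mechanism Drops <- 5 if Latency >= 5 else 8 is discarded; Drops is fixed at 2.
Latency = Traffic - 1  [with Traffic=4]  = 3
Jitter = -2*Drops - 3*Latency - 4  [with Drops=2, Latency=3]  = -17

-17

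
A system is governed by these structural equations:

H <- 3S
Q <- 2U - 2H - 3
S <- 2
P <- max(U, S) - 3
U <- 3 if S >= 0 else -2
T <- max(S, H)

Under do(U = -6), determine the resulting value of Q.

Intervening sets U = -6 and removes its equation (U <- 3 if S >= 0 else -2).
H = 3S  [with S=2]  = 6
Q = 2U - 2H - 3  [with U=-6, H=6]  = -27

-27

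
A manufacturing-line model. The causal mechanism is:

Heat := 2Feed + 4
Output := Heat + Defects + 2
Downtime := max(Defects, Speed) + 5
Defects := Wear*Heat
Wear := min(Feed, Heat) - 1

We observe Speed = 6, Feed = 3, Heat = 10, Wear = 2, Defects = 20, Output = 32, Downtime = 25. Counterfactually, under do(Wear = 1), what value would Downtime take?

The intervention breaks the incoming arrows to Wear: Wear := min(Feed, Heat) - 1 no longer applies, and Wear = 1.
Heat = 2Feed + 4  [with Feed=3]  = 10
Defects = Wear*Heat  [with Wear=1, Heat=10]  = 10
Downtime = max(Defects, Speed) + 5  [with Defects=10, Speed=6]  = 15

15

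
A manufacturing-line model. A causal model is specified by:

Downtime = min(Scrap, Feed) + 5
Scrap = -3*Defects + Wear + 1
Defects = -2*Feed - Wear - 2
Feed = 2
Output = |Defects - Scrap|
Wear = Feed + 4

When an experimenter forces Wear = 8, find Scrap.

Under do(Wear=8), the mechanism Wear = Feed + 4 is discarded; Wear is fixed at 8.
Defects = -2*Feed - Wear - 2  [with Feed=2, Wear=8]  = -14
Scrap = -3*Defects + Wear + 1  [with Defects=-14, Wear=8]  = 51

51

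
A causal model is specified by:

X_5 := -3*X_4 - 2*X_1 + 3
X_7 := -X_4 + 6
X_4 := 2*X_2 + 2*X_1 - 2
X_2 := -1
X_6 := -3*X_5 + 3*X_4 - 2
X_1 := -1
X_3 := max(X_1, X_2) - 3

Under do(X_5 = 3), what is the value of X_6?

The intervention breaks the incoming arrows to X_5: X_5 := -3*X_4 - 2*X_1 + 3 no longer applies, and X_5 = 3.
X_4 = 2*X_2 + 2*X_1 - 2  [with X_2=-1, X_1=-1]  = -6
X_6 = -3*X_5 + 3*X_4 - 2  [with X_5=3, X_4=-6]  = -29

-29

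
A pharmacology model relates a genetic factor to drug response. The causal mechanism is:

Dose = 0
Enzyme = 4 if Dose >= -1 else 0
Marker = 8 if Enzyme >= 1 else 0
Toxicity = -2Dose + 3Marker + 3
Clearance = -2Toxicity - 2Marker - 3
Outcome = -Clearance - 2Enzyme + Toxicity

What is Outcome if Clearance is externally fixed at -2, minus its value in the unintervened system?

The intervention breaks the incoming arrows to Clearance: Clearance = -2Toxicity - 2Marker - 3 no longer applies, and Clearance = -2.
Enzyme = 4 if Dose >= -1 else 0  [with Dose=0]  = 4
Marker = 8 if Enzyme >= 1 else 0  [with Enzyme=4]  = 8
Toxicity = -2Dose + 3Marker + 3  [with Dose=0, Marker=8]  = 27
Outcome = -Clearance - 2Enzyme + Toxicity  [with Clearance=-2, Enzyme=4, Toxicity=27]  = 21
Without intervention: Enzyme = 4 if Dose >= -1 else 0  [with Dose=0]  = 4; Marker = 8 if Enzyme >= 1 else 0  [with Enzyme=4]  = 8; Toxicity = -2Dose + 3Marker + 3  [with Dose=0, Marker=8]  = 27; Clearance = -2Toxicity - 2Marker - 3  [with Toxicity=27, Marker=8]  = -73; Outcome = -Clearance - 2Enzyme + Toxicity  [with Clearance=-73, Enzyme=4, Toxicity=27]  = 92.
Change = 21 − 92 = -71.

-71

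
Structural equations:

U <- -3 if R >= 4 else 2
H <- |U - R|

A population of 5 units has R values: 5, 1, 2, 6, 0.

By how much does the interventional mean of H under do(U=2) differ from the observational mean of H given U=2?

1

Under do(U=2), U's equation is replaced by U=2 for every unit. Per-unit H: 3, 1, 0, 4, 2. Mean = 2.
Conditioning on U=2 selects the 3 unit(s) with R ∈ {1, 2, 0}. Their H values: 1, 0, 2. Mean = 1.
Difference = 2 − 1 = 1.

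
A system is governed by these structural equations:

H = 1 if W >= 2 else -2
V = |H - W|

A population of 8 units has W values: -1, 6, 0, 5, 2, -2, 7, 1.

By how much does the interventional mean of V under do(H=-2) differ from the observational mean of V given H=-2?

2.75

Under do(H=-2), H's equation is replaced by H=-2 for every unit. Per-unit V: 1, 8, 2, 7, 4, 0, 9, 3. Mean = 4.25.
Conditioning on H=-2 selects the 4 unit(s) with W ∈ {-1, 0, -2, 1}. Their V values: 1, 2, 0, 3. Mean = 1.5.
Difference = 4.25 − 1.5 = 2.75.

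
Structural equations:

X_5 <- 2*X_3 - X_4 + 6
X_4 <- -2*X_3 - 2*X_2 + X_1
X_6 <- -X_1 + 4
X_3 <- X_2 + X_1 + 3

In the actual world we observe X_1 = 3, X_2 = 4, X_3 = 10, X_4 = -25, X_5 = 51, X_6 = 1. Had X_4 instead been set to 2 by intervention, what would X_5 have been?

24

Intervening sets X_4 = 2 and removes its equation (X_4 <- -2*X_3 - 2*X_2 + X_1).
X_3 = X_2 + X_1 + 3  [with X_2=4, X_1=3]  = 10
X_5 = 2*X_3 - X_4 + 6  [with X_3=10, X_4=2]  = 24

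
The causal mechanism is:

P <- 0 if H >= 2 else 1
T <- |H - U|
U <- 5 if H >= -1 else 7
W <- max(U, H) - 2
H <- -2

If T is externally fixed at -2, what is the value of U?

The intervention breaks the incoming arrows to T: T <- |H - U| no longer applies, and T = -2.
Since U is not a descendant of the intervened variable, it is unaffected.
U = 5 if H >= -1 else 7  [with H=-2]  = 7

7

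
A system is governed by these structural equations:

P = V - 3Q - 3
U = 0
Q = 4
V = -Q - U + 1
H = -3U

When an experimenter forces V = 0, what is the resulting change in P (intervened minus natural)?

do(V=0) replaces the equation V = -Q - U + 1 with the constant V = 0.
P = V - 3Q - 3  [with V=0, Q=4]  = -15
Without intervention: V = -Q - U + 1  [with Q=4, U=0]  = -3; P = V - 3Q - 3  [with V=-3, Q=4]  = -18.
Change = -15 − (-18) = 3.

3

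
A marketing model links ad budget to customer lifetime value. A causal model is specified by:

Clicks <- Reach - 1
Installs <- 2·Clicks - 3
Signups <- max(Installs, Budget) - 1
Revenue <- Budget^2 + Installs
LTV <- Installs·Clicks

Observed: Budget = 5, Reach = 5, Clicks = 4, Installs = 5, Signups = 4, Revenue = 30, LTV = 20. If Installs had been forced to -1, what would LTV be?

-4

The intervention breaks the incoming arrows to Installs: Installs <- 2·Clicks - 3 no longer applies, and Installs = -1.
Clicks = Reach - 1  [with Reach=5]  = 4
LTV = Installs·Clicks  [with Installs=-1, Clicks=4]  = -4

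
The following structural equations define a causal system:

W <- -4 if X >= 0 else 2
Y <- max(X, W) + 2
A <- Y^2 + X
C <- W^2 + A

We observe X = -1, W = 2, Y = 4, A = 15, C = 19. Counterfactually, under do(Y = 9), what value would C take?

do(Y=9) replaces the equation Y <- max(X, W) + 2 with the constant Y = 9.
W = -4 if X >= 0 else 2  [with X=-1]  = 2
A = Y^2 + X  [with Y=9, X=-1]  = 80
C = W^2 + A  [with W=2, A=80]  = 84

84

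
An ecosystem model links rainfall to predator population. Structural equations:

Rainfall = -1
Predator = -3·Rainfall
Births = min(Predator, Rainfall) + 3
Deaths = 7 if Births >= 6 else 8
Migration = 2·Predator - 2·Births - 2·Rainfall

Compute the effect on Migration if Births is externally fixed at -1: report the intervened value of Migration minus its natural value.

6

do(Births=-1) replaces the equation Births = min(Predator, Rainfall) + 3 with the constant Births = -1.
Predator = -3·Rainfall  [with Rainfall=-1]  = 3
Migration = 2·Predator - 2·Births - 2·Rainfall  [with Predator=3, Births=-1, Rainfall=-1]  = 10
Without intervention: Predator = -3·Rainfall  [with Rainfall=-1]  = 3; Births = min(Predator, Rainfall) + 3  [with Predator=3, Rainfall=-1]  = 2; Migration = 2·Predator - 2·Births - 2·Rainfall  [with Predator=3, Births=2, Rainfall=-1]  = 4.
Change = 10 − 4 = 6.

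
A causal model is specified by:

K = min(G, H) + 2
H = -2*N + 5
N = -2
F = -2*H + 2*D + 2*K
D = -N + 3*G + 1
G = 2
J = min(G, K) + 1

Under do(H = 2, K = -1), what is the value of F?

Under do(H = 2, K = -1), each intervened variable's structural equation is replaced by its fixed value.
D = -N + 3*G + 1  [with N=-2, G=2]  = 9
F = -2*H + 2*D + 2*K  [with H=2, D=9, K=-1]  = 12

12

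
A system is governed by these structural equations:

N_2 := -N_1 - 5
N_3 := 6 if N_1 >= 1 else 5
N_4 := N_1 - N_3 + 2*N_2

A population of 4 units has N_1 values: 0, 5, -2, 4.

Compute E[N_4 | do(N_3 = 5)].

The intervention sets N_3=5 in all 4 units regardless of N_1. Recomputing N_4 per unit gives -15, -20, -13, -19; average -16.75.

-16.75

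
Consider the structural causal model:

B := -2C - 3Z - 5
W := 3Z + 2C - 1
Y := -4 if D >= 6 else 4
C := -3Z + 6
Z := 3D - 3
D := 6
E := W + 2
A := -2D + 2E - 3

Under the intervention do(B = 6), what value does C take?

-39

Under do(B=6), the mechanism B := -2C - 3Z - 5 is discarded; B is fixed at 6.
No directed path runs from B to C, so C keeps its natural value.
Z = 3D - 3  [with D=6]  = 15
C = -3Z + 6  [with Z=15]  = -39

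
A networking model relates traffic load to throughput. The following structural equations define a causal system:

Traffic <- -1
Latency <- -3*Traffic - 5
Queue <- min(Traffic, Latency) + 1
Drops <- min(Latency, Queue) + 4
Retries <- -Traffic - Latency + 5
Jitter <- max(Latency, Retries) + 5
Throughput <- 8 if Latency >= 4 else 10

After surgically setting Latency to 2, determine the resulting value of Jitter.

9

Under do(Latency=2), the mechanism Latency <- -3*Traffic - 5 is discarded; Latency is fixed at 2.
Retries = -Traffic - Latency + 5  [with Traffic=-1, Latency=2]  = 4
Jitter = max(Latency, Retries) + 5  [with Latency=2, Retries=4]  = 9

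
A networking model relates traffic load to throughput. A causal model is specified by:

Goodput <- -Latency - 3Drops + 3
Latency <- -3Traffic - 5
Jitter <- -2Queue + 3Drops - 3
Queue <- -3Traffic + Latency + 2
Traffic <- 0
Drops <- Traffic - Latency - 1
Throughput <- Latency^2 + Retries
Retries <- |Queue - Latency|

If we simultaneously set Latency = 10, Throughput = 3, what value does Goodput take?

Under do(Latency = 10, Throughput = 3), each intervened variable's structural equation is replaced by its fixed value.
Drops = Traffic - Latency - 1  [with Traffic=0, Latency=10]  = -11
Goodput = -Latency - 3Drops + 3  [with Latency=10, Drops=-11]  = 26

26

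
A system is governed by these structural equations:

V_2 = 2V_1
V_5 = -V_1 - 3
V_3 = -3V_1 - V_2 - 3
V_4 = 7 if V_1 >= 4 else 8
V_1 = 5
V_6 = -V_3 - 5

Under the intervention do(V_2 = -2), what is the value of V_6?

Under do(V_2=-2), the mechanism V_2 = 2V_1 is discarded; V_2 is fixed at -2.
V_3 = -3V_1 - V_2 - 3  [with V_1=5, V_2=-2]  = -16
V_6 = -V_3 - 5  [with V_3=-16]  = 11

11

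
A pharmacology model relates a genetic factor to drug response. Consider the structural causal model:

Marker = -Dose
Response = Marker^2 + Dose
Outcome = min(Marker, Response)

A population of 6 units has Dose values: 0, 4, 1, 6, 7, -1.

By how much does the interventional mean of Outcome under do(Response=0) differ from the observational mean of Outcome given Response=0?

Under do(Response=0), Response's equation is replaced by Response=0 for every unit. Per-unit Outcome: 0, -4, -1, -6, -7, 0. Mean = -3.
E[Outcome|Response=0] averages over only the 2 units with Response=0 (Dose = 0, -1): Outcome = 0, 0, mean 0.
Difference = -3 − 0 = -3.

-3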